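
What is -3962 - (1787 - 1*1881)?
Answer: -3868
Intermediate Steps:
-3962 - (1787 - 1*1881) = -3962 - (1787 - 1881) = -3962 - 1*(-94) = -3962 + 94 = -3868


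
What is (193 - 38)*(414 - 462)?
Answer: -7440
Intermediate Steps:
(193 - 38)*(414 - 462) = 155*(-48) = -7440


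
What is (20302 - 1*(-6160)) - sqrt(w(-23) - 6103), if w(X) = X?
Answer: 26462 - I*sqrt(6126) ≈ 26462.0 - 78.269*I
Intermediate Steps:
(20302 - 1*(-6160)) - sqrt(w(-23) - 6103) = (20302 - 1*(-6160)) - sqrt(-23 - 6103) = (20302 + 6160) - sqrt(-6126) = 26462 - I*sqrt(6126)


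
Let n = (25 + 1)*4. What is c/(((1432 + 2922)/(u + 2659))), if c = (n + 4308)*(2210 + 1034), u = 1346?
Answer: 28660837320/2177 ≈ 1.3165e+7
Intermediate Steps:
n = 104 (n = 26*4 = 104)
c = 14312528 (c = (104 + 4308)*(2210 + 1034) = 4412*3244 = 14312528)
c/(((1432 + 2922)/(u + 2659))) = 14312528/(((1432 + 2922)/(1346 + 2659))) = 14312528/((4354/4005)) = 14312528/((4354*(1/4005))) = 14312528/(4354/4005) = 14312528*(4005/4354) = 28660837320/2177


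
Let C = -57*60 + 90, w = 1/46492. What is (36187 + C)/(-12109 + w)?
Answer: -1527587644/562971627 ≈ -2.7134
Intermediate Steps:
w = 1/46492 ≈ 2.1509e-5
C = -3330 (C = -3420 + 90 = -3330)
(36187 + C)/(-12109 + w) = (36187 - 3330)/(-12109 + 1/46492) = 32857/(-562971627/46492) = 32857*(-46492/562971627) = -1527587644/562971627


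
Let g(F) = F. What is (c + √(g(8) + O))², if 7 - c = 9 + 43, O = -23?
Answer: (45 - I*√15)² ≈ 2010.0 - 348.57*I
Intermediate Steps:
c = -45 (c = 7 - (9 + 43) = 7 - 1*52 = 7 - 52 = -45)
(c + √(g(8) + O))² = (-45 + √(8 - 23))² = (-45 + √(-15))² = (-45 + I*√15)²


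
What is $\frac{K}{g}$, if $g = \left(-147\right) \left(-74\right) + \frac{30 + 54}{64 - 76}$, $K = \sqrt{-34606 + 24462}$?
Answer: $\frac{4 i \sqrt{634}}{10871} \approx 0.0092648 i$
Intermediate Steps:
$K = 4 i \sqrt{634}$ ($K = \sqrt{-10144} = 4 i \sqrt{634} \approx 100.72 i$)
$g = 10871$ ($g = 10878 + \frac{84}{-12} = 10878 + 84 \left(- \frac{1}{12}\right) = 10878 - 7 = 10871$)
$\frac{K}{g} = \frac{4 i \sqrt{634}}{10871}$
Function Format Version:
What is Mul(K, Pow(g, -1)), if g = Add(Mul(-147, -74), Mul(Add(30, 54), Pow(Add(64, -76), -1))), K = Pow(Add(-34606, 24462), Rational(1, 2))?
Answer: Mul(Rational(4, 10871), I, Pow(634, Rational(1, 2))) ≈ Mul(0.0092648, I)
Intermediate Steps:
K = Mul(4, I, Pow(634, Rational(1, 2))) (K = Pow(-10144, Rational(1, 2)) = Mul(4, I, Pow(634, Rational(1, 2))) ≈ Mul(100.72, I))
g = 10871 (g = Add(10878, Mul(84, Pow(-12, -1))) = Add(10878, Mul(84, Rational(-1, 12))) = Add(10878, -7) = 10871)
Mul(K, Pow(g, -1)) = Mul(Mul(4, I, Pow(634, Rational(1, 2))), Pow(10871, -1)) = Mul(Mul(4, I, Pow(634, Rational(1, 2))), Rational(1, 10871)) = Mul(Rational(4, 10871), I, Pow(634, Rational(1, 2)))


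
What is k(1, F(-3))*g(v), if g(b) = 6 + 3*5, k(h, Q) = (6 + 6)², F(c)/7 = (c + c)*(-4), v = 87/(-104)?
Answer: 3024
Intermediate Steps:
v = -87/104 (v = 87*(-1/104) = -87/104 ≈ -0.83654)
F(c) = -56*c (F(c) = 7*((c + c)*(-4)) = 7*((2*c)*(-4)) = 7*(-8*c) = -56*c)
k(h, Q) = 144 (k(h, Q) = 12² = 144)
g(b) = 21 (g(b) = 6 + 15 = 21)
k(1, F(-3))*g(v) = 144*21 = 3024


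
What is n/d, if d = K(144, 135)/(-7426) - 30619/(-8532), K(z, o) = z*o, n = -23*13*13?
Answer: -1558702548/389333 ≈ -4003.5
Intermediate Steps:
n = -3887 (n = -299*13 = -3887)
K(z, o) = o*z
d = 389333/401004 (d = (135*144)/(-7426) - 30619/(-8532) = 19440*(-1/7426) - 30619*(-1/8532) = -9720/3713 + 30619/8532 = 389333/401004 ≈ 0.97090)
n/d = -3887/389333/401004 = -3887*401004/389333 = -1558702548/389333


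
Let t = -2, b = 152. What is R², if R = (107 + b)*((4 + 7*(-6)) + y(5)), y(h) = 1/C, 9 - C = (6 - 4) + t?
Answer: 7800245761/81 ≈ 9.6299e+7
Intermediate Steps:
C = 9 (C = 9 - ((6 - 4) - 2) = 9 - (2 - 2) = 9 - 1*0 = 9 + 0 = 9)
y(h) = ⅑ (y(h) = 1/9 = ⅑)
R = -88319/9 (R = (107 + 152)*((4 + 7*(-6)) + ⅑) = 259*((4 - 42) + ⅑) = 259*(-38 + ⅑) = 259*(-341/9) = -88319/9 ≈ -9813.2)
R² = (-88319/9)² = 7800245761/81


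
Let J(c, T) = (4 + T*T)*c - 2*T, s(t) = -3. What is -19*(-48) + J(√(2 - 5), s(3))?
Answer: 918 + 13*I*√3 ≈ 918.0 + 22.517*I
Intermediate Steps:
J(c, T) = -2*T + c*(4 + T²) (J(c, T) = (4 + T²)*c - 2*T = c*(4 + T²) - 2*T = -2*T + c*(4 + T²))
-19*(-48) + J(√(2 - 5), s(3)) = -19*(-48) + (-2*(-3) + 4*√(2 - 5) + √(2 - 5)*(-3)²) = 912 + (6 + 4*√(-3) + √(-3)*9) = 912 + (6 + 4*(I*√3) + (I*√3)*9) = 912 + (6 + 4*I*√3 + 9*I*√3) = 912 + (6 + 13*I*√3) = 918 + 13*I*√3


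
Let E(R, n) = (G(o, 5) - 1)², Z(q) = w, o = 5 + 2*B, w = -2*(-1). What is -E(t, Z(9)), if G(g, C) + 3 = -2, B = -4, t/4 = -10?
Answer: -36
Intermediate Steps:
t = -40 (t = 4*(-10) = -40)
w = 2
o = -3 (o = 5 + 2*(-4) = 5 - 8 = -3)
Z(q) = 2
G(g, C) = -5 (G(g, C) = -3 - 2 = -5)
E(R, n) = 36 (E(R, n) = (-5 - 1)² = (-6)² = 36)
-E(t, Z(9)) = -1*36 = -36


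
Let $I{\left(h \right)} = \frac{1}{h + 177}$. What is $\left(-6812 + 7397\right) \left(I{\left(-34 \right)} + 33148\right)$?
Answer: $\frac{213307425}{11} \approx 1.9392 \cdot 10^{7}$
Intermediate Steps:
$I{\left(h \right)} = \frac{1}{177 + h}$
$\left(-6812 + 7397\right) \left(I{\left(-34 \right)} + 33148\right) = \left(-6812 + 7397\right) \left(\frac{1}{177 - 34} + 33148\right) = 585 \left(\frac{1}{143} + 33148\right) = 585 \cdot \frac{4740165}{143} = \frac{213307425}{11}$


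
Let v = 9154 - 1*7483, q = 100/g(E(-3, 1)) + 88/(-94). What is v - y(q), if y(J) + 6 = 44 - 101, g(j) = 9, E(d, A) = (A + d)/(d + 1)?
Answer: 1734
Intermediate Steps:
E(d, A) = (A + d)/(1 + d)
q = 4304/423 (q = 100/9 + 88/(-94) = 100*(1/9) + 88*(-1/94) = 100/9 - 44/47 = 4304/423 ≈ 10.175)
y(J) = -63 (y(J) = -6 + (44 - 101) = -6 - 57 = -63)
v = 1671 (v = 9154 - 7483 = 1671)
v - y(q) = 1671 - 1*(-63) = 1671 + 63 = 1734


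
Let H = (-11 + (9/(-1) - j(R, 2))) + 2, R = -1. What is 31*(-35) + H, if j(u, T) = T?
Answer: -1105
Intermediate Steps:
H = -20 (H = (-11 + (9/(-1) - 1*2)) + 2 = (-11 + (9*(-1) - 2)) + 2 = (-11 + (-9 - 2)) + 2 = (-11 - 11) + 2 = -22 + 2 = -20)
31*(-35) + H = 31*(-35) - 20 = -1085 - 20 = -1105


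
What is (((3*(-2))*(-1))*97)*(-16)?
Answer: -9312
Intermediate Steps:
(((3*(-2))*(-1))*97)*(-16) = (-6*(-1)*97)*(-16) = (6*97)*(-16) = 582*(-16) = -9312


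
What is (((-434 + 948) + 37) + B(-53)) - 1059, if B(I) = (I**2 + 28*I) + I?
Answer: 764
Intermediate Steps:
B(I) = I**2 + 29*I
(((-434 + 948) + 37) + B(-53)) - 1059 = (((-434 + 948) + 37) - 53*(29 - 53)) - 1059 = ((514 + 37) - 53*(-24)) - 1059 = (551 + 1272) - 1059 = 1823 - 1059 = 764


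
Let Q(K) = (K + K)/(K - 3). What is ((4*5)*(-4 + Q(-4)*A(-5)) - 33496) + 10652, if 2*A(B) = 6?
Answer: -159988/7 ≈ -22855.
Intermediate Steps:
Q(K) = 2*K/(-3 + K) (Q(K) = (2*K)/(-3 + K) = 2*K/(-3 + K))
A(B) = 3 (A(B) = (½)*6 = 3)
((4*5)*(-4 + Q(-4)*A(-5)) - 33496) + 10652 = ((4*5)*(-4 + (2*(-4)/(-3 - 4))*3) - 33496) + 10652 = (20*(-4 + (2*(-4)/(-7))*3) - 33496) + 10652 = (20*(-4 + (2*(-4)*(-⅐))*3) - 33496) + 10652 = (20*(-4 + (8/7)*3) - 33496) + 10652 = (20*(-4 + 24/7) - 33496) + 10652 = (20*(-4/7) - 33496) + 10652 = (-80/7 - 33496) + 10652 = -234552/7 + 10652 = -159988/7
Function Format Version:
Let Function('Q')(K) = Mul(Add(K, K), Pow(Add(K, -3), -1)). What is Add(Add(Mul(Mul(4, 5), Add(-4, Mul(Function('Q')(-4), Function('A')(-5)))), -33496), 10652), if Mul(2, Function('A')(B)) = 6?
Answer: Rational(-159988, 7) ≈ -22855.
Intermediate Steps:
Function('Q')(K) = Mul(2, K, Pow(Add(-3, K), -1)) (Function('Q')(K) = Mul(Mul(2, K), Pow(Add(-3, K), -1)) = Mul(2, K, Pow(Add(-3, K), -1)))
Function('A')(B) = 3 (Function('A')(B) = Mul(Rational(1, 2), 6) = 3)
Add(Add(Mul(Mul(4, 5), Add(-4, Mul(Function('Q')(-4), Function('A')(-5)))), -33496), 10652) = Add(Add(Mul(Mul(4, 5), Add(-4, Mul(Mul(2, -4, Pow(Add(-3, -4), -1)), 3))), -33496), 10652) = Add(Add(Mul(20, Add(-4, Mul(Mul(2, -4, Pow(-7, -1)), 3))), -33496), 10652) = Add(Add(Mul(20, Add(-4, Mul(Mul(2, -4, Rational(-1, 7)), 3))), -33496), 10652) = Add(Add(Mul(20, Add(-4, Mul(Rational(8, 7), 3))), -33496), 10652) = Add(Add(Mul(20, Add(-4, Rational(24, 7))), -33496), 10652) = Add(Add(Mul(20, Rational(-4, 7)), -33496), 10652) = Add(Add(Rational(-80, 7), -33496), 10652) = Add(Rational(-234552, 7), 10652) = Rational(-159988, 7)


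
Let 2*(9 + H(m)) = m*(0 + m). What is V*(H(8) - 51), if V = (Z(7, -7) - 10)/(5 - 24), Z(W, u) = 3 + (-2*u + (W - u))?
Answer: 588/19 ≈ 30.947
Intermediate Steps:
Z(W, u) = 3 + W - 3*u (Z(W, u) = 3 + (W - 3*u) = 3 + W - 3*u)
H(m) = -9 + m²/2 (H(m) = -9 + (m*(0 + m))/2 = -9 + (m*m)/2 = -9 + m²/2)
V = -21/19 (V = ((3 + 7 - 3*(-7)) - 10)/(5 - 24) = ((3 + 7 + 21) - 10)/(-19) = (31 - 10)*(-1/19) = 21*(-1/19) = -21/19 ≈ -1.1053)
V*(H(8) - 51) = -21*((-9 + (½)*8²) - 51)/19 = -21*((-9 + (½)*64) - 51)/19 = -21*((-9 + 32) - 51)/19 = -21*(23 - 51)/19 = -21/19*(-28) = 588/19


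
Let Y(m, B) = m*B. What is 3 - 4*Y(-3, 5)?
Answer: 63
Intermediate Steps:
Y(m, B) = B*m
3 - 4*Y(-3, 5) = 3 - 20*(-3) = 3 - 4*(-15) = 3 + 60 = 63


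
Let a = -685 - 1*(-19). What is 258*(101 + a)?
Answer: -145770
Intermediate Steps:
a = -666 (a = -685 + 19 = -666)
258*(101 + a) = 258*(101 - 666) = 258*(-565) = -145770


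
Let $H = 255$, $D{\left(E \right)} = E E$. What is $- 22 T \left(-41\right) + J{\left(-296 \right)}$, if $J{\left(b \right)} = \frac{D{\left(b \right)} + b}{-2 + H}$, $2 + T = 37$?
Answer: $\frac{8074530}{253} \approx 31915.0$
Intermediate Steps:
$T = 35$ ($T = -2 + 37 = 35$)
$D{\left(E \right)} = E^{2}$
$J{\left(b \right)} = \frac{b}{253} + \frac{b^{2}}{253}$ ($J{\left(b \right)} = \frac{b^{2} + b}{-2 + 255} = \frac{b + b^{2}}{253} = \left(b + b^{2}\right) \frac{1}{253} = \frac{b}{253} + \frac{b^{2}}{253}$)
$- 22 T \left(-41\right) + J{\left(-296 \right)} = \left(-22\right) 35 \left(-41\right) + \frac{1}{253} \left(-296\right) \left(1 - 296\right) = \left(-770\right) \left(-41\right) + \frac{1}{253} \left(-296\right) \left(-295\right) = 31570 + \frac{87320}{253} = \frac{8074530}{253}$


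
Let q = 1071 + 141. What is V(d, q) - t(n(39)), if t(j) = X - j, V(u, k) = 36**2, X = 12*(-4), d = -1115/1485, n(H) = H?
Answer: 1383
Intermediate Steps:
d = -223/297 (d = -1115*1/1485 = -223/297 ≈ -0.75084)
X = -48
q = 1212
V(u, k) = 1296
t(j) = -48 - j
V(d, q) - t(n(39)) = 1296 - (-48 - 1*39) = 1296 - (-48 - 39) = 1296 - 1*(-87) = 1296 + 87 = 1383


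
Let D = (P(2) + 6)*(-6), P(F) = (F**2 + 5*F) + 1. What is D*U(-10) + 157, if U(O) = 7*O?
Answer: 8977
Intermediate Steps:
P(F) = 1 + F**2 + 5*F
D = -126 (D = ((1 + 2**2 + 5*2) + 6)*(-6) = ((1 + 4 + 10) + 6)*(-6) = (15 + 6)*(-6) = 21*(-6) = -126)
D*U(-10) + 157 = -882*(-10) + 157 = -126*(-70) + 157 = 8820 + 157 = 8977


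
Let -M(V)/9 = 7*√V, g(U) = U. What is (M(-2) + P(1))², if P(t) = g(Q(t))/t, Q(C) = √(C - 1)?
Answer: -7938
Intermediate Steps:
Q(C) = √(-1 + C)
P(t) = √(-1 + t)/t
M(V) = -63*√V
(M(-2) + P(1))² = (-63*I*√2 + √(-1 + 1)/1)² = (-63*I*√2 + 1*√0)² = (-63*I*√2 + 1*0)² = (-63*I*√2 + 0)² = (-63*I*√2)² = -7938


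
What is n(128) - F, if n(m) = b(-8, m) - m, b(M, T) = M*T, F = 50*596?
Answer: -30952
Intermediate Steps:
F = 29800
n(m) = -9*m (n(m) = -8*m - m = -9*m)
n(128) - F = -9*128 - 1*29800 = -1152 - 29800 = -30952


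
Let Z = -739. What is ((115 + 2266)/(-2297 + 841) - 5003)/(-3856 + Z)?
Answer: 7286749/6690320 ≈ 1.0891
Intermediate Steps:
((115 + 2266)/(-2297 + 841) - 5003)/(-3856 + Z) = ((115 + 2266)/(-2297 + 841) - 5003)/(-3856 - 739) = (2381/(-1456) - 5003)/(-4595) = (2381*(-1/1456) - 5003)*(-1/4595) = (-2381/1456 - 5003)*(-1/4595) = -7286749/1456*(-1/4595) = 7286749/6690320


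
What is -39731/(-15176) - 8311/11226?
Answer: 159946235/85182888 ≈ 1.8777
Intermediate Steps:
-39731/(-15176) - 8311/11226 = -39731*(-1/15176) - 8311*1/11226 = 39731/15176 - 8311/11226 = 159946235/85182888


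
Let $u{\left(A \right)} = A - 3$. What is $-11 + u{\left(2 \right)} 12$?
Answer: $-23$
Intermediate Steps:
$u{\left(A \right)} = -3 + A$
$-11 + u{\left(2 \right)} 12 = -11 + \left(-3 + 2\right) 12 = -11 - 12 = -23$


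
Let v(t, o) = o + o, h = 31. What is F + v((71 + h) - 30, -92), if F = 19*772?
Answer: 14484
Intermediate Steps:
v(t, o) = 2*o
F = 14668
F + v((71 + h) - 30, -92) = 14668 + 2*(-92) = 14668 - 184 = 14484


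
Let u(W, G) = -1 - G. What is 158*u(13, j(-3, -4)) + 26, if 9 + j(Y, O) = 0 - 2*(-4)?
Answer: 26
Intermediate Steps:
j(Y, O) = -1 (j(Y, O) = -9 + (0 - 2*(-4)) = -9 + (0 + 8) = -9 + 8 = -1)
158*u(13, j(-3, -4)) + 26 = 158*(-1 - 1*(-1)) + 26 = 158*(-1 + 1) + 26 = 158*0 + 26 = 0 + 26 = 26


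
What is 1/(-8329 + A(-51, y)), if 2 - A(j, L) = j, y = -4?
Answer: -1/8276 ≈ -0.00012083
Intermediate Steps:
A(j, L) = 2 - j
1/(-8329 + A(-51, y)) = 1/(-8329 + (2 - 1*(-51))) = 1/(-8329 + (2 + 51)) = 1/(-8329 + 53) = 1/(-8276) = -1/8276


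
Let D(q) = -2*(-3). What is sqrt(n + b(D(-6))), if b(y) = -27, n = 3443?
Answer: 2*sqrt(854) ≈ 58.447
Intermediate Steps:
D(q) = 6
sqrt(n + b(D(-6))) = sqrt(3443 - 27) = sqrt(3416) = 2*sqrt(854)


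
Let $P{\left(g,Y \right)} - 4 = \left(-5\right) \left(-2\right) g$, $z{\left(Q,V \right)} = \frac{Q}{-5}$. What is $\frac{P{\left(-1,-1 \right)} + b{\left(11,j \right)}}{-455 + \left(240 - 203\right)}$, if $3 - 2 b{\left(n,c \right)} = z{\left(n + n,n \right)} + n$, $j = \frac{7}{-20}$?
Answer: $\frac{39}{2090} \approx 0.01866$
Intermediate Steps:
$j = - \frac{7}{20}$ ($j = 7 \left(- \frac{1}{20}\right) = - \frac{7}{20} \approx -0.35$)
$z{\left(Q,V \right)} = - \frac{Q}{5}$ ($z{\left(Q,V \right)} = Q \left(- \frac{1}{5}\right) = - \frac{Q}{5}$)
$b{\left(n,c \right)} = \frac{3}{2} - \frac{3 n}{10}$ ($b{\left(n,c \right)} = \frac{3}{2} - \frac{- \frac{n + n}{5} + n}{2} = \frac{3}{2} - \frac{- \frac{2 n}{5} + n}{2} = \frac{3}{2} - \frac{\frac{3}{5} n}{2} = \frac{3}{2} - \frac{3 n}{10}$)
$P{\left(g,Y \right)} = 4 + 10 g$ ($P{\left(g,Y \right)} = 4 + \left(-5\right) \left(-2\right) g = 4 + 10 g$)
$\frac{P{\left(-1,-1 \right)} + b{\left(11,j \right)}}{-455 + \left(240 - 203\right)} = \frac{\left(4 + 10 \left(-1\right)\right) + \left(\frac{3}{2} - \frac{33}{10}\right)}{-455 + \left(240 - 203\right)} = \frac{\left(4 - 10\right) + \left(\frac{3}{2} - \frac{33}{10}\right)}{-455 + 37} = \frac{-6 - \frac{9}{5}}{-418} = \left(- \frac{39}{5}\right) \left(- \frac{1}{418}\right) = \frac{39}{2090}$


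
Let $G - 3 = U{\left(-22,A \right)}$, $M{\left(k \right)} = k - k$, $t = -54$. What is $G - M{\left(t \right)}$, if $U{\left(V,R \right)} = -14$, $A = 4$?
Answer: $-11$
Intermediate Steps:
$M{\left(k \right)} = 0$
$G = -11$ ($G = 3 - 14 = -11$)
$G - M{\left(t \right)} = -11 - 0 = -11 + 0 = -11$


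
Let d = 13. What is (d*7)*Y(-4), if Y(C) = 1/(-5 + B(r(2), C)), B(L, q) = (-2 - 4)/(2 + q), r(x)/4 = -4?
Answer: -91/2 ≈ -45.500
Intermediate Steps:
r(x) = -16 (r(x) = 4*(-4) = -16)
B(L, q) = -6/(2 + q)
Y(C) = 1/(-5 - 6/(2 + C))
(d*7)*Y(-4) = (13*7)*((-2 - 1*(-4))/(16 + 5*(-4))) = 91*((-2 + 4)/(16 - 20)) = 91*(2/(-4)) = 91*(-¼*2) = 91*(-½) = -91/2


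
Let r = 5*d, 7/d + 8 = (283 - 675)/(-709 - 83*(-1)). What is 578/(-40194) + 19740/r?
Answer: -26160596521/6290361 ≈ -4158.8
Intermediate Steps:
d = -2191/2308 (d = 7/(-8 + (283 - 675)/(-709 - 83*(-1))) = 7/(-8 - 392/(-709 + 83)) = 7/(-8 - 392/(-626)) = 7/(-8 - 392*(-1/626)) = 7/(-8 + 196/313) = 7/(-2308/313) = 7*(-313/2308) = -2191/2308 ≈ -0.94931)
r = -10955/2308 (r = 5*(-2191/2308) = -10955/2308 ≈ -4.7465)
578/(-40194) + 19740/r = 578/(-40194) + 19740/(-10955/2308) = 578*(-1/40194) + 19740*(-2308/10955) = -289/20097 - 1301712/313 = -26160596521/6290361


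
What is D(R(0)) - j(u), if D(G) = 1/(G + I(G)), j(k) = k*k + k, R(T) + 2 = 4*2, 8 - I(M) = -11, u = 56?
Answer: -79799/25 ≈ -3192.0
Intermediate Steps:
I(M) = 19 (I(M) = 8 - 1*(-11) = 8 + 11 = 19)
R(T) = 6 (R(T) = -2 + 4*2 = -2 + 8 = 6)
j(k) = k + k² (j(k) = k² + k = k + k²)
D(G) = 1/(19 + G) (D(G) = 1/(G + 19) = 1/(19 + G))
D(R(0)) - j(u) = 1/(19 + 6) - 56*(1 + 56) = 1/25 - 56*57 = 1/25 - 1*3192 = 1/25 - 3192 = -79799/25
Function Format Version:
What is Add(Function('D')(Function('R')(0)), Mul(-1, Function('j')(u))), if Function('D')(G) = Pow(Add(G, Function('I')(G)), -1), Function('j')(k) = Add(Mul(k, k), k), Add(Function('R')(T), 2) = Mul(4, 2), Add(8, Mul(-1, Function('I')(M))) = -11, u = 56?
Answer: Rational(-79799, 25) ≈ -3192.0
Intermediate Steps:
Function('I')(M) = 19 (Function('I')(M) = Add(8, Mul(-1, -11)) = Add(8, 11) = 19)
Function('R')(T) = 6 (Function('R')(T) = Add(-2, Mul(4, 2)) = Add(-2, 8) = 6)
Function('j')(k) = Add(k, Pow(k, 2)) (Function('j')(k) = Add(Pow(k, 2), k) = Add(k, Pow(k, 2)))
Function('D')(G) = Pow(Add(19, G), -1) (Function('D')(G) = Pow(Add(G, 19), -1) = Pow(Add(19, G), -1))
Add(Function('D')(Function('R')(0)), Mul(-1, Function('j')(u))) = Add(Pow(Add(19, 6), -1), Mul(-1, Mul(56, Add(1, 56)))) = Add(Pow(25, -1), Mul(-1, Mul(56, 57))) = Add(Rational(1, 25), Mul(-1, 3192)) = Add(Rational(1, 25), -3192) = Rational(-79799, 25)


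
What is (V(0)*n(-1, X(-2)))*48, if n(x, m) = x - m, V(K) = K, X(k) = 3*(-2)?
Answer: 0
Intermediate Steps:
X(k) = -6
(V(0)*n(-1, X(-2)))*48 = (0*(-1 - 1*(-6)))*48 = (0*(-1 + 6))*48 = (0*5)*48 = 0*48 = 0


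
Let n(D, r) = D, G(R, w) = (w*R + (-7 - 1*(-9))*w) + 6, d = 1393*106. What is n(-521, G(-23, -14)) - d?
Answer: -148179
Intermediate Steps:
d = 147658
G(R, w) = 6 + 2*w + R*w (G(R, w) = (R*w + (-7 + 9)*w) + 6 = (R*w + 2*w) + 6 = (2*w + R*w) + 6 = 6 + 2*w + R*w)
n(-521, G(-23, -14)) - d = -521 - 1*147658 = -521 - 147658 = -148179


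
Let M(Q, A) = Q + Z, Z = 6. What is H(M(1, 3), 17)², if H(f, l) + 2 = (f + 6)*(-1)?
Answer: 225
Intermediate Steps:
M(Q, A) = 6 + Q (M(Q, A) = Q + 6 = 6 + Q)
H(f, l) = -8 - f (H(f, l) = -2 + (f + 6)*(-1) = -2 + (6 + f)*(-1) = -2 + (-6 - f) = -8 - f)
H(M(1, 3), 17)² = (-8 - (6 + 1))² = (-8 - 1*7)² = (-8 - 7)² = (-15)² = 225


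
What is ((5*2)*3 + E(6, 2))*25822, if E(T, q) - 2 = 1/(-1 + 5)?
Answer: 1665519/2 ≈ 8.3276e+5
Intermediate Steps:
E(T, q) = 9/4 (E(T, q) = 2 + 1/(-1 + 5) = 2 + 1/4 = 9/4)
((5*2)*3 + E(6, 2))*25822 = ((5*2)*3 + 9/4)*25822 = (10*3 + 9/4)*25822 = (30 + 9/4)*25822 = (129/4)*25822 = 1665519/2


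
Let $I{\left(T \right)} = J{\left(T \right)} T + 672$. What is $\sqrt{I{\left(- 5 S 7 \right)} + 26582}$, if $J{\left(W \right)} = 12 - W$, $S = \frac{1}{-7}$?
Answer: $\sqrt{27289} \approx 165.19$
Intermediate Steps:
$S = - \frac{1}{7} \approx -0.14286$
$I{\left(T \right)} = 672 + T \left(12 - T\right)$ ($I{\left(T \right)} = \left(12 - T\right) T + 672 = T \left(12 - T\right) + 672 = 672 + T \left(12 - T\right)$)
$\sqrt{I{\left(- 5 S 7 \right)} + 26582} = \sqrt{\left(672 - \left(-5\right) \left(- \frac{1}{7}\right) 7 \left(-12 + \left(-5\right) \left(- \frac{1}{7}\right) 7\right)\right) + 26582} = \sqrt{\left(672 - \frac{5}{7} \cdot 7 \left(-12 + \frac{5}{7} \cdot 7\right)\right) + 26582} = \sqrt{\left(672 - 5 \left(-12 + 5\right)\right) + 26582} = \sqrt{\left(672 - 5 \left(-7\right)\right) + 26582} = \sqrt{\left(672 + 35\right) + 26582} = \sqrt{707 + 26582} = \sqrt{27289}$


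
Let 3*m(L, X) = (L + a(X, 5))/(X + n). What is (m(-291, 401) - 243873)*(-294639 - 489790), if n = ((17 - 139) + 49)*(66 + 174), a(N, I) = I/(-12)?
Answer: 117895775722522615/616284 ≈ 1.9130e+11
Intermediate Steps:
a(N, I) = -I/12 (a(N, I) = I*(-1/12) = -I/12)
n = -17520 (n = (-122 + 49)*240 = -73*240 = -17520)
m(L, X) = (-5/12 + L)/(3*(-17520 + X)) (m(L, X) = ((L - 1/12*5)/(X - 17520))/3 = ((L - 5/12)/(-17520 + X))/3 = ((-5/12 + L)/(-17520 + X))/3 = (-5/12 + L)/(3*(-17520 + X)))
(m(-291, 401) - 243873)*(-294639 - 489790) = ((-5 + 12*(-291))/(36*(-17520 + 401)) - 243873)*(-294639 - 489790) = ((1/36)*(-5 - 3492)/(-17119) - 243873)*(-784429) = ((1/36)*(-1/17119)*(-3497) - 243873)*(-784429) = (3497/616284 - 243873)*(-784429) = -150295024435/616284*(-784429) = 117895775722522615/616284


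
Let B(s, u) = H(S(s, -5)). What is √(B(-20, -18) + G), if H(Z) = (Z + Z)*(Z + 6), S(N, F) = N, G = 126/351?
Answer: 7*√17394/39 ≈ 23.672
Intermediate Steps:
G = 14/39 (G = 126*(1/351) = 14/39 ≈ 0.35897)
H(Z) = 2*Z*(6 + Z) (H(Z) = (2*Z)*(6 + Z) = 2*Z*(6 + Z))
B(s, u) = 2*s*(6 + s)
√(B(-20, -18) + G) = √(2*(-20)*(6 - 20) + 14/39) = √(2*(-20)*(-14) + 14/39) = √(560 + 14/39) = √(21854/39) = 7*√17394/39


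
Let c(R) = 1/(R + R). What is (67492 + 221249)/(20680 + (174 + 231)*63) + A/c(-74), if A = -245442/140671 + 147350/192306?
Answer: 94398504977412143/624830736537285 ≈ 151.08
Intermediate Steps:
c(R) = 1/(2*R)
A = -13236048701/13525938663 (A = -245442*1/140671 + 147350*(1/192306) = -245442/140671 + 73675/96153 = -13236048701/13525938663 ≈ -0.97857)
(67492 + 221249)/(20680 + (174 + 231)*63) + A/c(-74) = (67492 + 221249)/(20680 + (174 + 231)*63) - 13236048701/(13525938663*((1/2)/(-74))) = 288741/(20680 + 405*63) - 13236048701/(13525938663*((1/2)*(-1/74))) = 288741/(20680 + 25515) - 13236048701/(13525938663*(-1/148)) = 288741/46195 - 13236048701/13525938663*(-148) = 288741*(1/46195) + 1958935207748/13525938663 = 288741/46195 + 1958935207748/13525938663 = 94398504977412143/624830736537285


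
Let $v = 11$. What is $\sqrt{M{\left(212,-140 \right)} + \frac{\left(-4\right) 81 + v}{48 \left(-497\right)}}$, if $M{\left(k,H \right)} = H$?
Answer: $\frac{i \sqrt{4979234757}}{5964} \approx 11.832 i$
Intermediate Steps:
$\sqrt{M{\left(212,-140 \right)} + \frac{\left(-4\right) 81 + v}{48 \left(-497\right)}} = \sqrt{-140 + \frac{\left(-4\right) 81 + 11}{48 \left(-497\right)}} = \sqrt{-140 + \frac{-324 + 11}{-23856}} = \sqrt{-140 - - \frac{313}{23856}} = \sqrt{-140 + \frac{313}{23856}} = \sqrt{- \frac{3339527}{23856}} = \frac{i \sqrt{4979234757}}{5964}$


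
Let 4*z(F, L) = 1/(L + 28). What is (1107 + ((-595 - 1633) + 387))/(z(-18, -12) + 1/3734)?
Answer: -87704192/1899 ≈ -46184.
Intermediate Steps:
z(F, L) = 1/(4*(28 + L)) (z(F, L) = 1/(4*(L + 28)) = 1/(4*(28 + L)))
(1107 + ((-595 - 1633) + 387))/(z(-18, -12) + 1/3734) = (1107 + ((-595 - 1633) + 387))/(1/(4*(28 - 12)) + 1/3734) = (1107 + (-2228 + 387))/((¼)/16 + 1/3734) = (1107 - 1841)/((¼)*(1/16) + 1/3734) = -734/(1/64 + 1/3734) = -734/1899/119488 = -734*119488/1899 = -87704192/1899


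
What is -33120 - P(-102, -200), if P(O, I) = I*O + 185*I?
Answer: -16520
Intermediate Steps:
P(O, I) = 185*I + I*O
-33120 - P(-102, -200) = -33120 - (-200)*(185 - 102) = -33120 - (-200)*83 = -33120 - 1*(-16600) = -33120 + 16600 = -16520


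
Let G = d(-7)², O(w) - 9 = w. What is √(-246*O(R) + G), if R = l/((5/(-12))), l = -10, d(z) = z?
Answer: I*√8069 ≈ 89.828*I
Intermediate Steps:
R = 24 (R = -10/(5/(-12)) = -10/(5*(-1/12)) = -10/(-5/12) = -10*(-12/5) = 24)
O(w) = 9 + w
G = 49 (G = (-7)² = 49)
√(-246*O(R) + G) = √(-246*(9 + 24) + 49) = √(-246*33 + 49) = √(-8118 + 49) = √(-8069) = I*√8069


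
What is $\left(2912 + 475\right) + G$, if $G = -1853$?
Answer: $1534$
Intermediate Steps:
$\left(2912 + 475\right) + G = \left(2912 + 475\right) - 1853 = 3387 - 1853 = 1534$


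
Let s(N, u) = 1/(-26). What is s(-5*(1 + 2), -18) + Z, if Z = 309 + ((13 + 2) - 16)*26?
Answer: 7357/26 ≈ 282.96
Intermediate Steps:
s(N, u) = -1/26
Z = 283 (Z = 309 + (15 - 16)*26 = 309 - 1*26 = 309 - 26 = 283)
s(-5*(1 + 2), -18) + Z = -1/26 + 283 = 7357/26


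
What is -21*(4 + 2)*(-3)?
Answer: 378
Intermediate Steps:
-21*(4 + 2)*(-3) = -126*(-3) = -21*(-18) = 378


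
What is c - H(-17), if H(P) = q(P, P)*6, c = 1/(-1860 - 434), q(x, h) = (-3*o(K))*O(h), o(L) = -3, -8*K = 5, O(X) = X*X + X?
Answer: -33694273/2294 ≈ -14688.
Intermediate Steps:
O(X) = X + X² (O(X) = X² + X = X + X²)
K = -5/8 (K = -⅛*5 = -5/8 ≈ -0.62500)
q(x, h) = 9*h*(1 + h) (q(x, h) = (-3*(-3))*(h*(1 + h)) = 9*(h*(1 + h)) = 9*h*(1 + h))
c = -1/2294 (c = 1/(-2294) = -1/2294 ≈ -0.00043592)
H(P) = 54*P*(1 + P) (H(P) = (9*P*(1 + P))*6 = 54*P*(1 + P))
c - H(-17) = -1/2294 - 54*(-17)*(1 - 17) = -1/2294 - 54*(-17)*(-16) = -1/2294 - 1*14688 = -1/2294 - 14688 = -33694273/2294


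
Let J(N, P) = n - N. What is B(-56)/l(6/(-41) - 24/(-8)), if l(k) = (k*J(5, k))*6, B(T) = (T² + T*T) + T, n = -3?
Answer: -10619/234 ≈ -45.380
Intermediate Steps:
J(N, P) = -3 - N
B(T) = T + 2*T² (B(T) = (T² + T²) + T = 2*T² + T = T + 2*T²)
l(k) = -48*k (l(k) = (k*(-3 - 1*5))*6 = (k*(-3 - 5))*6 = (k*(-8))*6 = -8*k*6 = -48*k)
B(-56)/l(6/(-41) - 24/(-8)) = (-56*(1 + 2*(-56)))/((-48*(6/(-41) - 24/(-8)))) = (-56*(1 - 112))/((-48*(6*(-1/41) - 24*(-⅛)))) = (-56*(-111))/((-48*(-6/41 + 3))) = 6216/((-48*117/41)) = 6216/(-5616/41) = 6216*(-41/5616) = -10619/234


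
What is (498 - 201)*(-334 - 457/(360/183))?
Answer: -6727743/40 ≈ -1.6819e+5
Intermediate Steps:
(498 - 201)*(-334 - 457/(360/183)) = 297*(-334 - 457/(360*(1/183))) = 297*(-334 - 457/120/61) = 297*(-334 - 457*61/120) = 297*(-334 - 27877/120) = 297*(-67957/120) = -6727743/40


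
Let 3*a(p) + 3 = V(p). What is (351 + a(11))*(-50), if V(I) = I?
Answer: -53050/3 ≈ -17683.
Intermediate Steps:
a(p) = -1 + p/3
(351 + a(11))*(-50) = (351 + (-1 + (1/3)*11))*(-50) = (351 + (-1 + 11/3))*(-50) = (351 + 8/3)*(-50) = (1061/3)*(-50) = -53050/3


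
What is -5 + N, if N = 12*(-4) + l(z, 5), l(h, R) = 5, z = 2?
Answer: -48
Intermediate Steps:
N = -43 (N = 12*(-4) + 5 = -48 + 5 = -43)
-5 + N = -5 - 43 = -48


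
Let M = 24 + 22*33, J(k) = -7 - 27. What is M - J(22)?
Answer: 784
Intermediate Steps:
J(k) = -34
M = 750 (M = 24 + 726 = 750)
M - J(22) = 750 - 1*(-34) = 750 + 34 = 784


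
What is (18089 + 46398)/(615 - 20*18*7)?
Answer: -64487/1905 ≈ -33.851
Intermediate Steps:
(18089 + 46398)/(615 - 20*18*7) = 64487/(615 - 360*7) = 64487/(615 - 2520) = 64487/(-1905) = 64487*(-1/1905) = -64487/1905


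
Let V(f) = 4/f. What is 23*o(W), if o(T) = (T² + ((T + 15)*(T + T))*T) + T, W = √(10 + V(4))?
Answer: 7843 + 529*√11 ≈ 9597.5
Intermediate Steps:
W = √11 (W = √(10 + 4/4) = √(10 + 4*(¼)) = √(10 + 1) = √11 ≈ 3.3166)
o(T) = T + T² + 2*T²*(15 + T) (o(T) = (T² + ((15 + T)*(2*T))*T) + T = (T² + (2*T*(15 + T))*T) + T = (T² + 2*T²*(15 + T)) + T = T + T² + 2*T²*(15 + T))
23*o(W) = 23*(√11*(1 + 2*(√11)² + 31*√11)) = 23*(√11*(1 + 2*11 + 31*√11)) = 23*(√11*(1 + 22 + 31*√11)) = 23*(√11*(23 + 31*√11)) = 23*√11*(23 + 31*√11)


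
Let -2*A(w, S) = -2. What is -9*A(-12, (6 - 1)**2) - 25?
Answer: -34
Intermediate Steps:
A(w, S) = 1 (A(w, S) = -1/2*(-2) = 1)
-9*A(-12, (6 - 1)**2) - 25 = -9*1 - 25 = -9 - 25 = -34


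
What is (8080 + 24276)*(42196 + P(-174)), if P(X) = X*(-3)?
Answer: 1382183608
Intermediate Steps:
P(X) = -3*X
(8080 + 24276)*(42196 + P(-174)) = (8080 + 24276)*(42196 - 3*(-174)) = 32356*(42196 + 522) = 32356*42718 = 1382183608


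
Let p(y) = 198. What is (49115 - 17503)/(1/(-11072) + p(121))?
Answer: 350008064/2192255 ≈ 159.66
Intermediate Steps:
(49115 - 17503)/(1/(-11072) + p(121)) = (49115 - 17503)/(1/(-11072) + 198) = 31612/(-1/11072 + 198) = 31612/(2192255/11072) = 31612*(11072/2192255) = 350008064/2192255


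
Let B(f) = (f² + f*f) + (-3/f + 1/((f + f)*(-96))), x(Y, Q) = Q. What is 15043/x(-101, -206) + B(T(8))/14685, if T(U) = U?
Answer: -15421451477/211207680 ≈ -73.016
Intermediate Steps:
B(f) = 2*f² - 577/(192*f) (B(f) = (f² + f²) + (-3/f - 1/96/(2*f)) = 2*f² + (-3/f + (1/(2*f))*(-1/96)) = 2*f² + (-3/f - 1/(192*f)) = 2*f² - 577/(192*f))
15043/x(-101, -206) + B(T(8))/14685 = 15043/(-206) + ((1/192)*(-577 + 384*8³)/8)/14685 = 15043*(-1/206) + ((1/192)*(⅛)*(-577 + 384*512))*(1/14685) = -15043/206 + ((1/192)*(⅛)*(-577 + 196608))*(1/14685) = -15043/206 + ((1/192)*(⅛)*196031)*(1/14685) = -15043/206 + (196031/1536)*(1/14685) = -15043/206 + 17821/2050560 = -15421451477/211207680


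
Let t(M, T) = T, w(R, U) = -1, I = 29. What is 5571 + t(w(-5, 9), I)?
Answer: 5600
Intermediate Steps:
5571 + t(w(-5, 9), I) = 5571 + 29 = 5600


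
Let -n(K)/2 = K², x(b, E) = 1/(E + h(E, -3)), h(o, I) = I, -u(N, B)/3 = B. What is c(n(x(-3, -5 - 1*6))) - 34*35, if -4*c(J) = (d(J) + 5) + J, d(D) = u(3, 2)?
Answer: -466381/392 ≈ -1189.7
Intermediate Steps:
u(N, B) = -3*B
d(D) = -6 (d(D) = -3*2 = -6)
x(b, E) = 1/(-3 + E) (x(b, E) = 1/(E - 3) = 1/(-3 + E))
n(K) = -2*K²
c(J) = ¼ - J/4 (c(J) = -((-6 + 5) + J)/4 = -(-1 + J)/4 = ¼ - J/4)
c(n(x(-3, -5 - 1*6))) - 34*35 = (¼ - (-1)*(1/(-3 + (-5 - 1*6)))²/2) - 34*35 = (¼ - (-1)*(1/(-3 + (-5 - 6)))²/2) - 1190 = (¼ - (-1)*(1/(-3 - 11))²/2) - 1190 = (¼ - (-1)*(1/(-14))²/2) - 1190 = (¼ - (-1)*(-1/14)²/2) - 1190 = (¼ - (-1)/(2*196)) - 1190 = (¼ - ¼*(-1/98)) - 1190 = (¼ + 1/392) - 1190 = 99/392 - 1190 = -466381/392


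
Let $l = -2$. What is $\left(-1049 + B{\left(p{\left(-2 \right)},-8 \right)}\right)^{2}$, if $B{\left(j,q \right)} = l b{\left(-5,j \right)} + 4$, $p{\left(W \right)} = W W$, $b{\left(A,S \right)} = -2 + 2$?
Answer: $1092025$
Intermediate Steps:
$b{\left(A,S \right)} = 0$
$p{\left(W \right)} = W^{2}$
$B{\left(j,q \right)} = 4$ ($B{\left(j,q \right)} = \left(-2\right) 0 + 4 = 0 + 4 = 4$)
$\left(-1049 + B{\left(p{\left(-2 \right)},-8 \right)}\right)^{2} = \left(-1049 + 4\right)^{2} = \left(-1045\right)^{2} = 1092025$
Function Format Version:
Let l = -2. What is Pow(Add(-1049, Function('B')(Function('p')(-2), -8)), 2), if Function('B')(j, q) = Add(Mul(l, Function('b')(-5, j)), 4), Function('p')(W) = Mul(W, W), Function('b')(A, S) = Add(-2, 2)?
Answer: 1092025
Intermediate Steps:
Function('b')(A, S) = 0
Function('p')(W) = Pow(W, 2)
Function('B')(j, q) = 4 (Function('B')(j, q) = Add(Mul(-2, 0), 4) = Add(0, 4) = 4)
Pow(Add(-1049, Function('B')(Function('p')(-2), -8)), 2) = Pow(Add(-1049, 4), 2) = Pow(-1045, 2) = 1092025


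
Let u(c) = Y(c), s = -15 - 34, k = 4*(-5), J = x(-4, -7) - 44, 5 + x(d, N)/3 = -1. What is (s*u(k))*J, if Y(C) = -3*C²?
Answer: -3645600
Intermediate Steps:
x(d, N) = -18 (x(d, N) = -15 + 3*(-1) = -15 - 3 = -18)
J = -62 (J = -18 - 44 = -62)
k = -20
s = -49
u(c) = -3*c²
(s*u(k))*J = -(-147)*(-20)²*(-62) = -(-147)*400*(-62) = -49*(-1200)*(-62) = 58800*(-62) = -3645600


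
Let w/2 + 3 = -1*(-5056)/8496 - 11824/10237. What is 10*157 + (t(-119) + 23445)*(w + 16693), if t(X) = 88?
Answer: 2134496148949595/5435847 ≈ 3.9267e+8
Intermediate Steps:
w = -38702386/5435847 (w = -6 + 2*(-1*(-5056)/8496 - 11824/10237) = -6 + 2*(5056*(1/8496) - 11824*1/10237) = -6 + 2*(316/531 - 11824/10237) = -6 + 2*(-3043652/5435847) = -6 - 6087304/5435847 = -38702386/5435847 ≈ -7.1198)
10*157 + (t(-119) + 23445)*(w + 16693) = 10*157 + (88 + 23445)*(-38702386/5435847 + 16693) = 1570 + 23533*(90701891585/5435847) = 1570 + 2134487614669805/5435847 = 2134496148949595/5435847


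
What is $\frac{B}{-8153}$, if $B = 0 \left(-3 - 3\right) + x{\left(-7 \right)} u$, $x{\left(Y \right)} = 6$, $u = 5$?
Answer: $- \frac{30}{8153} \approx -0.0036796$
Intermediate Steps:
$B = 30$ ($B = 0 \left(-3 - 3\right) + 6 \cdot 5 = 0 \left(-6\right) + 30 = 0 + 30 = 30$)
$\frac{B}{-8153} = \frac{30}{-8153} = 30 \left(- \frac{1}{8153}\right) = - \frac{30}{8153}$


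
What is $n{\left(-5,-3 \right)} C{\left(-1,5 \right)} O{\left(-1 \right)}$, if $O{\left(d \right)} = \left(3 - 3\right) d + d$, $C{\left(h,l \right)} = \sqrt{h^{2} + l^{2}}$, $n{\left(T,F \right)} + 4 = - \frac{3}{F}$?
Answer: $3 \sqrt{26} \approx 15.297$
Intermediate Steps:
$n{\left(T,F \right)} = -4 - \frac{3}{F}$
$O{\left(d \right)} = d$ ($O{\left(d \right)} = 0 d + d = 0 + d = d$)
$n{\left(-5,-3 \right)} C{\left(-1,5 \right)} O{\left(-1 \right)} = \left(-4 - \frac{3}{-3}\right) \sqrt{\left(-1\right)^{2} + 5^{2}} \left(-1\right) = \left(-4 - -1\right) \sqrt{1 + 25} \left(-1\right) = \left(-4 + 1\right) \sqrt{26} \left(-1\right) = - 3 \sqrt{26} \left(-1\right) = 3 \sqrt{26}$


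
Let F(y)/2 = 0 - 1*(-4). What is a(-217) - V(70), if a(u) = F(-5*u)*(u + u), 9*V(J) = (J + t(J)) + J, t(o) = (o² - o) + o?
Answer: -4032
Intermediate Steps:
F(y) = 8 (F(y) = 2*(0 - 1*(-4)) = 2*(0 + 4) = 2*4 = 8)
t(o) = o²
V(J) = J²/9 + 2*J/9 (V(J) = ((J + J²) + J)/9 = (J² + 2*J)/9 = J²/9 + 2*J/9)
a(u) = 16*u (a(u) = 8*(u + u) = 8*(2*u) = 16*u)
a(-217) - V(70) = 16*(-217) - 70*(2 + 70)/9 = -3472 - 70*72/9 = -3472 - 1*560 = -3472 - 560 = -4032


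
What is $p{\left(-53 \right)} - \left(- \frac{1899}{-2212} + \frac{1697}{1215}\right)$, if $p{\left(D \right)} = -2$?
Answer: $- \frac{11436209}{2687580} \approx -4.2552$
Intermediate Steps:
$p{\left(-53 \right)} - \left(- \frac{1899}{-2212} + \frac{1697}{1215}\right) = -2 - \left(- \frac{1899}{-2212} + \frac{1697}{1215}\right) = -2 - \left(\left(-1899\right) \left(- \frac{1}{2212}\right) + 1697 \cdot \frac{1}{1215}\right) = -2 - \left(\frac{1899}{2212} + \frac{1697}{1215}\right) = -2 - \frac{6061049}{2687580} = - \frac{11436209}{2687580}$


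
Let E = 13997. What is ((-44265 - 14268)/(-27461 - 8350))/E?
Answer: 19511/167082189 ≈ 0.00011677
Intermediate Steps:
((-44265 - 14268)/(-27461 - 8350))/E = ((-44265 - 14268)/(-27461 - 8350))/13997 = -58533/(-35811)*(1/13997) = -58533*(-1/35811)*(1/13997) = (19511/11937)*(1/13997) = 19511/167082189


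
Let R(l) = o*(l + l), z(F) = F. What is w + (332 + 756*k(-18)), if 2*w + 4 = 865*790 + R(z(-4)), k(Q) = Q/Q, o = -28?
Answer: 342873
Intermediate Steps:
k(Q) = 1
R(l) = -56*l (R(l) = -28*(l + l) = -56*l)
w = 341785 (w = -2 + (865*790 - 56*(-4))/2 = -2 + (683350 + 224)/2 = -2 + (1/2)*683574 = -2 + 341787 = 341785)
w + (332 + 756*k(-18)) = 341785 + (332 + 756*1) = 341785 + (332 + 756) = 341785 + 1088 = 342873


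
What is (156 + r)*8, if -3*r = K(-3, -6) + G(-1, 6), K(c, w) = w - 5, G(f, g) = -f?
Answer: 3824/3 ≈ 1274.7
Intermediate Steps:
K(c, w) = -5 + w
r = 10/3 (r = -((-5 - 6) - 1*(-1))/3 = -(-11 + 1)/3 = -1/3*(-10) = 10/3 ≈ 3.3333)
(156 + r)*8 = (156 + 10/3)*8 = (478/3)*8 = 3824/3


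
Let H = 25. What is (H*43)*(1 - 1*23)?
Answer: -23650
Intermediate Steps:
(H*43)*(1 - 1*23) = (25*43)*(1 - 1*23) = 1075*(1 - 23) = 1075*(-22) = -23650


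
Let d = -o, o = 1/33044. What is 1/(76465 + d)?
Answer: 33044/2526709459 ≈ 1.3078e-5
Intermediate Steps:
o = 1/33044 ≈ 3.0263e-5
d = -1/33044 (d = -1*1/33044 = -1/33044 ≈ -3.0263e-5)
1/(76465 + d) = 1/(76465 - 1/33044) = 1/(2526709459/33044) = 33044/2526709459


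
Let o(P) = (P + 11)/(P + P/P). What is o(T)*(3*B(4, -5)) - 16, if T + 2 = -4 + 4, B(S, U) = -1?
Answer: 11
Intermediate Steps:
T = -2 (T = -2 + (-4 + 4) = -2 + 0 = -2)
o(P) = (11 + P)/(1 + P) (o(P) = (11 + P)/(P + 1) = (11 + P)/(1 + P))
o(T)*(3*B(4, -5)) - 16 = ((11 - 2)/(1 - 2))*(3*(-1)) - 16 = (9/(-1))*(-3) - 16 = -1*9*(-3) - 16 = -9*(-3) - 16 = 27 - 16 = 11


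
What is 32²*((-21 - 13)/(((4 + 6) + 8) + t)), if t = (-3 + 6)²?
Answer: -34816/27 ≈ -1289.5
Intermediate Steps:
t = 9 (t = 3² = 9)
32²*((-21 - 13)/(((4 + 6) + 8) + t)) = 32²*((-21 - 13)/(((4 + 6) + 8) + 9)) = 1024*(-34/((10 + 8) + 9)) = 1024*(-34/(18 + 9)) = 1024*(-34/27) = -34816/27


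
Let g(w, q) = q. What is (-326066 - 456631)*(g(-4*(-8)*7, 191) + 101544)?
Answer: -79627679295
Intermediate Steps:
(-326066 - 456631)*(g(-4*(-8)*7, 191) + 101544) = (-326066 - 456631)*(191 + 101544) = -782697*101735 = -79627679295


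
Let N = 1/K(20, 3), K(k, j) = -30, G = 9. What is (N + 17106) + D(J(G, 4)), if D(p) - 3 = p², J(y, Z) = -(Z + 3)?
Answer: 514739/30 ≈ 17158.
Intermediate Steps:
J(y, Z) = -3 - Z (J(y, Z) = -(3 + Z) = -3 - Z)
N = -1/30 (N = 1/(-30) = -1/30 ≈ -0.033333)
D(p) = 3 + p²
(N + 17106) + D(J(G, 4)) = (-1/30 + 17106) + (3 + (-3 - 1*4)²) = 513179/30 + (3 + (-3 - 4)²) = 513179/30 + (3 + (-7)²) = 513179/30 + (3 + 49) = 513179/30 + 52 = 514739/30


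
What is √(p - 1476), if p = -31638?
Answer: I*√33114 ≈ 181.97*I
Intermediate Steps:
√(p - 1476) = √(-31638 - 1476) = √(-33114) = I*√33114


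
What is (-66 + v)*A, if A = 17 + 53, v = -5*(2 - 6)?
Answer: -3220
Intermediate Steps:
v = 20 (v = -5*(-4) = 20)
A = 70
(-66 + v)*A = (-66 + 20)*70 = -46*70 = -3220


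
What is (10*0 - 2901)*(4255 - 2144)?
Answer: -6124011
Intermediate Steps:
(10*0 - 2901)*(4255 - 2144) = (0 - 2901)*2111 = -2901*2111 = -6124011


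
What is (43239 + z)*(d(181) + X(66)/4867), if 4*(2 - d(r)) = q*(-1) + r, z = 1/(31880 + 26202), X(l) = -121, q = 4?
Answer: -2066906033830193/1130740376 ≈ -1.8279e+6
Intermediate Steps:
z = 1/58082 ≈ 1.7217e-5
d(r) = 3 - r/4 (d(r) = 2 - (4*(-1) + r)/4 = 2 - (-4 + r)/4 = 2 + (1 - r/4) = 3 - r/4)
(43239 + z)*(d(181) + X(66)/4867) = (43239 + 1/58082)*((3 - ¼*181) - 121/4867) = 2511407599*((3 - 181/4) - 121*1/4867)/58082 = 2511407599*(-169/4 - 121/4867)/58082 = (2511407599/58082)*(-823007/19468) = -2066906033830193/1130740376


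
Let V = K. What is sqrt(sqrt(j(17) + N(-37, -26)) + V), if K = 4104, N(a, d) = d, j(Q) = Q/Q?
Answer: sqrt(4104 + 5*I) ≈ 64.063 + 0.039*I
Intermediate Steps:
j(Q) = 1
V = 4104
sqrt(sqrt(j(17) + N(-37, -26)) + V) = sqrt(sqrt(1 - 26) + 4104) = sqrt(sqrt(-25) + 4104) = sqrt(5*I + 4104) = sqrt(4104 + 5*I)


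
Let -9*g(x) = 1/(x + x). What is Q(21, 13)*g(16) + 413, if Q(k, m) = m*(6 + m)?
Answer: 118697/288 ≈ 412.14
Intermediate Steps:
g(x) = -1/(18*x) (g(x) = -1/(9*(x + x)) = -1/(2*x)/9 = -1/(18*x))
Q(21, 13)*g(16) + 413 = (13*(6 + 13))*(-1/18/16) + 413 = (13*19)*(-1/18*1/16) + 413 = 247*(-1/288) + 413 = -247/288 + 413 = 118697/288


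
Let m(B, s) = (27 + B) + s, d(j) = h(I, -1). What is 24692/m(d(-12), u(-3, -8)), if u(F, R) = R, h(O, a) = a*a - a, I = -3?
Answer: 24692/21 ≈ 1175.8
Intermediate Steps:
h(O, a) = a² - a
d(j) = 2 (d(j) = -(-1 - 1) = -1*(-2) = 2)
m(B, s) = 27 + B + s
24692/m(d(-12), u(-3, -8)) = 24692/(27 + 2 - 8) = 24692/21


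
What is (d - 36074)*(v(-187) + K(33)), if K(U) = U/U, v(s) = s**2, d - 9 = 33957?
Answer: -73716760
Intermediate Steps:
d = 33966 (d = 9 + 33957 = 33966)
K(U) = 1
(d - 36074)*(v(-187) + K(33)) = (33966 - 36074)*((-187)**2 + 1) = -2108*(34969 + 1) = -2108*34970 = -73716760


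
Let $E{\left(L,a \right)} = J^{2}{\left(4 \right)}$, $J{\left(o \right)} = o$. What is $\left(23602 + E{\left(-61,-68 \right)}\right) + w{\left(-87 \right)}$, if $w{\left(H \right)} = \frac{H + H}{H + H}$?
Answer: $23619$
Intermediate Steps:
$w{\left(H \right)} = 1$ ($w{\left(H \right)} = \frac{2 H}{2 H} = 2 H \frac{1}{2 H} = 1$)
$E{\left(L,a \right)} = 16$ ($E{\left(L,a \right)} = 4^{2} = 16$)
$\left(23602 + E{\left(-61,-68 \right)}\right) + w{\left(-87 \right)} = \left(23602 + 16\right) + 1 = 23618 + 1 = 23619$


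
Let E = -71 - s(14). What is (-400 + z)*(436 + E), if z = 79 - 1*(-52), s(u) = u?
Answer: -94419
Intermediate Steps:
z = 131 (z = 79 + 52 = 131)
E = -85 (E = -71 - 1*14 = -71 - 14 = -85)
(-400 + z)*(436 + E) = (-400 + 131)*(436 - 85) = -269*351 = -94419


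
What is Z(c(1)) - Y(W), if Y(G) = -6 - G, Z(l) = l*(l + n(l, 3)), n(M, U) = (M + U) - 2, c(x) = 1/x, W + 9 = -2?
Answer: -2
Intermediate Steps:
W = -11 (W = -9 - 2 = -11)
n(M, U) = -2 + M + U
Z(l) = l*(1 + 2*l) (Z(l) = l*(l + (-2 + l + 3)) = l*(l + (1 + l)) = l*(1 + 2*l))
Z(c(1)) - Y(W) = (1 + 2/1)/1 - (-6 - 1*(-11)) = 1*(1 + 2*1) - (-6 + 11) = 1*(1 + 2) - 1*5 = 1*3 - 5 = 3 - 5 = -2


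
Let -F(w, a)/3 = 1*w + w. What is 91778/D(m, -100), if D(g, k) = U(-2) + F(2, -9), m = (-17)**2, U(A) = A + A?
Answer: -45889/8 ≈ -5736.1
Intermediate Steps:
F(w, a) = -6*w (F(w, a) = -3*(1*w + w) = -3*(w + w) = -6*w)
U(A) = 2*A
m = 289
D(g, k) = -16 (D(g, k) = 2*(-2) - 6*2 = -4 - 12 = -16)
91778/D(m, -100) = 91778/(-16) = 91778*(-1/16) = -45889/8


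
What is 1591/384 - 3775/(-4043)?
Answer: 7882013/1552512 ≈ 5.0769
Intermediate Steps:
1591/384 - 3775/(-4043) = 1591*(1/384) - 3775*(-1/4043) = 1591/384 + 3775/4043 = 7882013/1552512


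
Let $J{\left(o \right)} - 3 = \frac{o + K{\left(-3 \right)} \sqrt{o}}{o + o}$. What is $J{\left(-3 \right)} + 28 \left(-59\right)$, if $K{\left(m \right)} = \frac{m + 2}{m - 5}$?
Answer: $- \frac{3297}{2} - \frac{i \sqrt{3}}{48} \approx -1648.5 - 0.036084 i$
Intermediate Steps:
$K{\left(m \right)} = \frac{2 + m}{-5 + m}$
$J{\left(o \right)} = 3 + \frac{o + \frac{\sqrt{o}}{8}}{2 o}$ ($J{\left(o \right)} = 3 + \frac{o + \frac{2 - 3}{-5 - 3} \sqrt{o}}{o + o} = 3 + \frac{o + \frac{1}{-8} \left(-1\right) \sqrt{o}}{2 o} = 3 + \left(o + \left(- \frac{1}{8}\right) \left(-1\right) \sqrt{o}\right) \frac{1}{2 o} = 3 + \left(o + \frac{\sqrt{o}}{8}\right) \frac{1}{2 o} = 3 + \frac{o + \frac{\sqrt{o}}{8}}{2 o}$)
$J{\left(-3 \right)} + 28 \left(-59\right) = \left(\frac{7}{2} + \frac{1}{16 i \sqrt{3}}\right) + 28 \left(-59\right) = \left(\frac{7}{2} + \frac{\left(- \frac{1}{3}\right) i \sqrt{3}}{16}\right) - 1652 = \left(\frac{7}{2} - \frac{i \sqrt{3}}{48}\right) - 1652 = - \frac{3297}{2} - \frac{i \sqrt{3}}{48}$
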